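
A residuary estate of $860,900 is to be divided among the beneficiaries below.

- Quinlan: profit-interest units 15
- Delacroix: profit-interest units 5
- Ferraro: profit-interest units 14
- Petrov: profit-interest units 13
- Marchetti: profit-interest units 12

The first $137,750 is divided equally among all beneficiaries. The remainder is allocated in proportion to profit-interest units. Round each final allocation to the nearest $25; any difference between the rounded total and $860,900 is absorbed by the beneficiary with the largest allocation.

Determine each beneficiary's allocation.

First tranche $137,750 split equally: $27,550 each.
Remainder $723,150 by profit-interest units (total 59): Quinlan 183,851.69 → $183,850; Delacroix 61,283.90 → $61,275; Ferraro 171,594.92 → $171,600; Petrov 159,338.14 → $159,350; Marchetti 147,081.36 → $147,075.
Totals: Quinlan $27,550 + $183,850 = $211,400; Delacroix $27,550 + $61,275 = $88,825; Ferraro $27,550 + $171,600 = $199,150; Petrov $27,550 + $159,350 = $186,900; Marchetti $27,550 + $147,075 = $174,625.

Quinlan: $211,400 · Delacroix: $88,825 · Ferraro: $199,150 · Petrov: $186,900 · Marchetti: $174,625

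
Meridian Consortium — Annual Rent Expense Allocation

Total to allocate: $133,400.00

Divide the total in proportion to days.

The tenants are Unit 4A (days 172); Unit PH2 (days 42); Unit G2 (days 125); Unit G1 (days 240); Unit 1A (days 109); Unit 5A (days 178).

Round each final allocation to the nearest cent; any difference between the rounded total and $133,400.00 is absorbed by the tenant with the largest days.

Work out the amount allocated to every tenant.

Unit 4A: $26,495.15; Unit PH2: $6,469.75; Unit G2: $19,255.20; Unit G1: $36,969.97; Unit 1A: $16,790.53; Unit 5A: $27,419.40

Combined days = 172 + 42 + 125 + 240 + 109 + 178 = 866.
Proportional shares: Unit 4A 26,495.1501; Unit PH2 6,469.7460; Unit G2 19,255.1963; Unit G1 36,969.9769; Unit 1A 16,790.5312; Unit 5A 27,419.3995.
After rounding (cent): Unit 4A $26,495.15; Unit PH2 $6,469.75; Unit G2 $19,255.20; Unit G1 $36,969.98; Unit 1A $16,790.53; Unit 5A $27,419.40. Sum = $133,400.01.
Difference $133,400.00 − $133,400.01 = −$0.01 applied to largest days (Unit G1): Unit G1 becomes $36,969.97.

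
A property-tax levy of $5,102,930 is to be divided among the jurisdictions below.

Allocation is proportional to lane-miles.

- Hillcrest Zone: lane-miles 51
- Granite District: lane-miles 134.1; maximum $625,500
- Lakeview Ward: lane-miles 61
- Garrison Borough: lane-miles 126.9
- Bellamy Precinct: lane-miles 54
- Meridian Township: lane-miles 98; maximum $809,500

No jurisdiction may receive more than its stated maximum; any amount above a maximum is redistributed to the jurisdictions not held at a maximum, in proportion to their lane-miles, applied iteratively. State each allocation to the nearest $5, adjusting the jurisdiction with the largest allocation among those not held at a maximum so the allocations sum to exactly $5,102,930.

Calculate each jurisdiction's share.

Combined lane-miles = 525.
Proportional shares (ignoring caps): Hillcrest Zone 495,713.20; Granite District 1,303,434.12; Lakeview Ward 592,911.87; Garrison Borough 1,233,451.08; Bellamy Precinct 524,872.80; Meridian Township 952,546.93.
Held at cap: Granite District ($625,500), Meridian Township ($809,500); residual $3,667,930 reallocated over remaining lane-miles 292.9.
Remaining shares: Hillcrest Zone 638,663.13 → $638,665; Lakeview Ward 763,891.19 → $763,890; Garrison Borough 1,589,144.13 → $1,589,145; Bellamy Precinct 676,231.55 → $676,230.

Hillcrest Zone: $638,665 · Granite District: $625,500 · Lakeview Ward: $763,890 · Garrison Borough: $1,589,145 · Bellamy Precinct: $676,230 · Meridian Township: $809,500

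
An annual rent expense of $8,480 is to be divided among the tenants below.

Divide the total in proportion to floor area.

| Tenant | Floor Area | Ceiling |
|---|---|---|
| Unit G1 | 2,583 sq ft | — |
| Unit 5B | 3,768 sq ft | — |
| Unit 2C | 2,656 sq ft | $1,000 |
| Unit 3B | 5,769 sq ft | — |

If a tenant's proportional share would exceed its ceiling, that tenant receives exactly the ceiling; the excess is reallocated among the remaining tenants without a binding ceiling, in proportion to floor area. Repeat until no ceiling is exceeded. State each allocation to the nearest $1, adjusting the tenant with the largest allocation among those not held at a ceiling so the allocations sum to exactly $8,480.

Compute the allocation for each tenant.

Total floor area = 14,776.
Unconstrained shares: Unit G1 1,482.39; Unit 5B 2,162.47; Unit 2C 1,524.29; Unit 3B 3,310.85.
Held at cap: Unit 2C ($1,000); remaining pool $7,480 reallocated over remaining floor area 12,120.
Shares after redistribution: Unit G1 1,594.13 → $1,594; Unit 5B 2,325.47 → $2,325; Unit 3B 3,560.41 → $3,560.
Rounding difference +$1 applied to Unit 3B → $3,561.

Unit G1: $1,594 · Unit 5B: $2,325 · Unit 2C: $1,000 · Unit 3B: $3,561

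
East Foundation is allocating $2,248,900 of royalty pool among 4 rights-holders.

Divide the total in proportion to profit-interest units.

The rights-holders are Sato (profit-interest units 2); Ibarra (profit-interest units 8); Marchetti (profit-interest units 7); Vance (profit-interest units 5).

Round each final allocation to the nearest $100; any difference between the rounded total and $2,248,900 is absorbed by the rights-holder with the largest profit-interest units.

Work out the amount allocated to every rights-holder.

Total profit-interest units = 2 + 8 + 7 + 5 = 22.
Pro-rata amounts: Sato 204,445.45; Ibarra 817,781.82; Marchetti 715,559.09; Vance 511,113.64.
Rounded to nearest $100: Sato $204,400; Ibarra $817,800; Marchetti $715,600; Vance $511,100. Sum = $2,248,900.
Sum already equals the total — no adjustment.

Sato: $204,400; Ibarra: $817,800; Marchetti: $715,600; Vance: $511,100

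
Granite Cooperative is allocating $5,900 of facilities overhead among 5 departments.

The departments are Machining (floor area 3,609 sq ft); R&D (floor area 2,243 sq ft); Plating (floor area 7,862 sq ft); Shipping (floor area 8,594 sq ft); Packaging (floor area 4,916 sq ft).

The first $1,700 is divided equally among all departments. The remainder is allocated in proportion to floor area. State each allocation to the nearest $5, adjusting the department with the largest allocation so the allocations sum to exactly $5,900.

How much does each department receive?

$1,700 shared equally gives $340 per department.
Remainder $4,200 by floor area (total 27,224): Machining 556.78 → $555; R&D 346.04 → $345; Plating 1,212.92 → $1,215; Shipping 1,325.84 → $1,325; Packaging 758.42 → $760.
Totals: Machining $340 + $555 = $895; R&D $340 + $345 = $685; Plating $340 + $1,215 = $1,555; Shipping $340 + $1,325 = $1,665; Packaging $340 + $760 = $1,100.

Machining: $895 · R&D: $685 · Plating: $1,555 · Shipping: $1,665 · Packaging: $1,100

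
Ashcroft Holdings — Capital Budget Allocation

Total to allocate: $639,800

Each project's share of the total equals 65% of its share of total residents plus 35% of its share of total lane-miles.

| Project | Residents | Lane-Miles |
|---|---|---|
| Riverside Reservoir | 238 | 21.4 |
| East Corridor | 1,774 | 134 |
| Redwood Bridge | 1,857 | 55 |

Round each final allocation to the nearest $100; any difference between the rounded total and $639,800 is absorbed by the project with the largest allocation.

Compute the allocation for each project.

Totals — residents 3,869, lane-miles 210.4.
Blended shares (65% residents + 35% lane-miles): Riverside Reservoir 0.0756; East Corridor 0.5209; Redwood Bridge 0.4035.
Proportional shares: Riverside Reservoir 48,358.23; East Corridor 333,300.24; Redwood Bridge 258,141.54.
Rounded to nearest $100: Riverside Reservoir $48,400; East Corridor $333,300; Redwood Bridge $258,100. Sum = $639,800.
Sum already equals the total — no adjustment.

Riverside Reservoir: $48,400 · East Corridor: $333,300 · Redwood Bridge: $258,100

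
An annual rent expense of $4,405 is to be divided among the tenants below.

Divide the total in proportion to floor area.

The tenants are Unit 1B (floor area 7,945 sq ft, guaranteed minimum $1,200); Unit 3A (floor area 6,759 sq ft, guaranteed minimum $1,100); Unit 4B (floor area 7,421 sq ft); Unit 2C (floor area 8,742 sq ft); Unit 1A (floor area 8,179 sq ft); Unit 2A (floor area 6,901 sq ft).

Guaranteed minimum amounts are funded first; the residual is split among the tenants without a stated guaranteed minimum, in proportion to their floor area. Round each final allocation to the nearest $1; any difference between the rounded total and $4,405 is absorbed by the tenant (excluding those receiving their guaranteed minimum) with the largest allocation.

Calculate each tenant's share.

Guaranteed amounts: Unit 1B $1,200; Unit 3A $1,100. Balance $2,105.
Balance split over remaining floor area 31,243: Unit 4B 499.99 → $500; Unit 2C 588.99 → $589; Unit 1A 551.06 → $551; Unit 2A 464.96 → $465.

Unit 1B: $1,200; Unit 3A: $1,100; Unit 4B: $500; Unit 2C: $589; Unit 1A: $551; Unit 2A: $465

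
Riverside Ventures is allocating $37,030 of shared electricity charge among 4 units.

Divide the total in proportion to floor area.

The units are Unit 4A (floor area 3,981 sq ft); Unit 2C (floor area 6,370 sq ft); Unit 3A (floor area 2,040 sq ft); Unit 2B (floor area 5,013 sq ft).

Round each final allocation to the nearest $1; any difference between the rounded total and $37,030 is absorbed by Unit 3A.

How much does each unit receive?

Unit 4A: $8,470 | Unit 2C: $13,553 | Unit 3A: $4,341 | Unit 2B: $10,666

Sum of floor area: 17,404.
Pro-rata amounts: Unit 4A 3,981/17,404 × $37,030 = 8,470.26; Unit 2C 6,370/17,404 × $37,030 = 13,553.27; Unit 3A 2,040/17,404 × $37,030 = 4,340.45; Unit 2B 5,013/17,404 × $37,030 = 10,666.02.
Rounded to nearest $1: Unit 4A $8,470; Unit 2C $13,553; Unit 3A $4,340; Unit 2B $10,666. Sum = $37,029.
Difference $37,030 − $37,029 = +$1 applied to Unit 3A: Unit 3A becomes $4,341.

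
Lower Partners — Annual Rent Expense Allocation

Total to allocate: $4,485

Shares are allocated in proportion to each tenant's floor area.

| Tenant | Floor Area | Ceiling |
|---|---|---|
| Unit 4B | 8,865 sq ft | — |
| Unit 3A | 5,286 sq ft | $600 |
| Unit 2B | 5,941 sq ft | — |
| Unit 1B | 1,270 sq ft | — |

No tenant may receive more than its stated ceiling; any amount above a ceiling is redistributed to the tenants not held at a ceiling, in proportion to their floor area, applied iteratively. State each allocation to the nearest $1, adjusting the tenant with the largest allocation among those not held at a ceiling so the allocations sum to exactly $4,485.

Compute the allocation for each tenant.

Unit 4B: $2,142 · Unit 3A: $600 · Unit 2B: $1,436 · Unit 1B: $307

Sum of floor area: 21,362.
Unconstrained shares: Unit 4B 1,861.23; Unit 3A 1,109.81; Unit 2B 1,247.33; Unit 1B 266.64.
Held at cap: Unit 3A ($600); balance $3,885 reallocated over remaining floor area 16,076.
Shares after redistribution: Unit 4B 2,142.36 → $2,142; Unit 2B 1,435.73 → $1,436; Unit 1B 306.91 → $307.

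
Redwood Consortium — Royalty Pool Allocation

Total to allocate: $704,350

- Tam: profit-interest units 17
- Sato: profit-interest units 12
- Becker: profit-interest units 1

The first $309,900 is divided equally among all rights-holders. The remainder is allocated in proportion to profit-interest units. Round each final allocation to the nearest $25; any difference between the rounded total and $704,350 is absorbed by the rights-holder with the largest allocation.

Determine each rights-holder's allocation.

Tam: $326,825 | Sato: $261,075 | Becker: $116,450

Equal tier: $309,900 ÷ 3 = $103,300 apiece.
Remainder $394,450 by profit-interest units (total 30): Tam 223,521.67 → $223,525; Sato 157,780.00 → $157,775; Becker 13,148.33 → $13,150.
Totals: Tam $103,300 + $223,525 = $326,825; Sato $103,300 + $157,775 = $261,075; Becker $103,300 + $13,150 = $116,450.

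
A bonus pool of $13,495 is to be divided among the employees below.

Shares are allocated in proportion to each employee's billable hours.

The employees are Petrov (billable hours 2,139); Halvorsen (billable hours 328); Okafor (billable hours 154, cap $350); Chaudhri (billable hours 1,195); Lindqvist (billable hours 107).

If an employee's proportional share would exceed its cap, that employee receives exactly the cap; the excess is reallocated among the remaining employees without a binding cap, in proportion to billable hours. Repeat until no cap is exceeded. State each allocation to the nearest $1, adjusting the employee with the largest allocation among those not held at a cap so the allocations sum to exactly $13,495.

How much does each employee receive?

Petrov: $7,460 · Halvorsen: $1,144 · Okafor: $350 · Chaudhri: $4,168 · Lindqvist: $373

Total billable hours = 3,923.
Unconstrained shares: Petrov 7,358.09; Halvorsen 1,128.31; Okafor 529.76; Chaudhri 4,110.76; Lindqvist 368.08.
Held at cap: Okafor ($350); balance $13,145 reallocated over remaining billable hours 3,769.
Shares after redistribution: Petrov 7,460.11 → $7,460; Halvorsen 1,143.95 → $1,144; Chaudhri 4,167.76 → $4,168; Lindqvist 373.18 → $373.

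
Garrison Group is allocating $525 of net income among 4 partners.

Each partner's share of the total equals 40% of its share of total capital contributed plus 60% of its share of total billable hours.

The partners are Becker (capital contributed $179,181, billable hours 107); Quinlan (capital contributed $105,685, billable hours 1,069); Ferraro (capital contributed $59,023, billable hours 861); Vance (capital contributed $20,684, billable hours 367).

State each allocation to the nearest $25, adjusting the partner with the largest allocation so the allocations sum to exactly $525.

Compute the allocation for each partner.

Becker: $125 | Quinlan: $200 | Ferraro: $150 | Vance: $50

Capital contributed total 364,573; billable hours total 2,404.
Combined weights (40% capital contributed + 60% billable hours): Becker 0.2233; Quinlan 0.3828; Ferraro 0.2797; Vance 0.1143.
Proportional shares: Becker 117.23; Quinlan 200.95; Ferraro 146.82; Vance 60.00.
Rounded to nearest $25: Becker $125; Quinlan $200; Ferraro $150; Vance $50. Sum = $525.
No rounding difference to absorb.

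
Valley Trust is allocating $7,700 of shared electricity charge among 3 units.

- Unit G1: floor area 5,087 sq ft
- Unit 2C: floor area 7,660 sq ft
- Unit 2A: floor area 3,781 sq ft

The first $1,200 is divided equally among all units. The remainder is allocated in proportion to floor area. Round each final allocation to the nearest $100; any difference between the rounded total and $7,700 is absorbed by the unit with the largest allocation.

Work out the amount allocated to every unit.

$1,200 shared equally gives $400 per unit.
Remainder $6,500 by floor area (total 16,528): Unit G1 2,000.57 → $2,000; Unit 2C 3,012.46 → $3,000; Unit 2A 1,486.96 → $1,500.
Totals: Unit G1 $400 + $2,000 = $2,400; Unit 2C $400 + $3,000 = $3,400; Unit 2A $400 + $1,500 = $1,900.

Unit G1: $2,400 · Unit 2C: $3,400 · Unit 2A: $1,900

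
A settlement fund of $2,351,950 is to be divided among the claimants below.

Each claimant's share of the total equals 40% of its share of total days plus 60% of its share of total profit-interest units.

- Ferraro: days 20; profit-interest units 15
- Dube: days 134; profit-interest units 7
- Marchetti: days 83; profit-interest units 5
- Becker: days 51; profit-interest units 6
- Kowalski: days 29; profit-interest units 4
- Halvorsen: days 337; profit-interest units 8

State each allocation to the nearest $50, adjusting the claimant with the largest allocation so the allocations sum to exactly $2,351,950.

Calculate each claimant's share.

Ferraro: $499,150 | Dube: $412,250 | Marchetti: $276,200 | Becker: $261,500 | Kowalski: $167,150 | Halvorsen: $735,700

Totals — days 654, profit-interest units 45.
Composite weights (40% days + 60% profit-interest units): Ferraro 0.2122; Dube 0.1753; Marchetti 0.1174; Becker 0.1112; Kowalski 0.0711; Halvorsen 0.3128.
Proportional shares: Ferraro 499,160.03; Dube 412,274.54; Marchetti 276,192.29; Becker 261,519.58; Kowalski 167,153.88; Halvorsen 735,649.68.
At nearest $50: Ferraro $499,150; Dube $412,250; Marchetti $276,200; Becker $261,500; Kowalski $167,150; Halvorsen $735,650. Sum = $2,351,900.
Difference $2,351,950 − $2,351,900 = +$50 applied to largest allocation (Halvorsen): Halvorsen becomes $735,700.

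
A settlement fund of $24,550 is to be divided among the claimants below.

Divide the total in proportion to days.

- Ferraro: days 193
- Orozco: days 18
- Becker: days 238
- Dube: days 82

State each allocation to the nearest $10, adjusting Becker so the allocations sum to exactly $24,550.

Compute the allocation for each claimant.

Ferraro: $8,920 | Orozco: $830 | Becker: $11,010 | Dube: $3,790

Combined days = 531.
Unrounded shares: Ferraro 193/531 × $24,550 = 8,923.07; Orozco 18/531 × $24,550 = 832.20; Becker 238/531 × $24,550 = 11,003.58; Dube 82/531 × $24,550 = 3,791.15.
Rounded to nearest $10: Ferraro $8,920; Orozco $830; Becker $11,000; Dube $3,790. Sum = $24,540.
Difference $24,550 − $24,540 = +$10 applied to Becker: Becker becomes $11,010.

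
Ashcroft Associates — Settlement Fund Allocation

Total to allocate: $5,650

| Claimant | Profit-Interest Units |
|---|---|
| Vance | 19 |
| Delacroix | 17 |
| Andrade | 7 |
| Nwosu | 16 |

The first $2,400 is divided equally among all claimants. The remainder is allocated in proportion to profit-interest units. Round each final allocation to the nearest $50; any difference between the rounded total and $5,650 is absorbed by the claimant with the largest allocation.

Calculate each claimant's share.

Vance: $1,600; Delacroix: $1,550; Andrade: $1,000; Nwosu: $1,500

$2,400 shared equally gives $600 per claimant.
Remainder $3,250 by profit-interest units (total 59): Vance 1,046.61 → $1,050; Delacroix 936.44 → $950; Andrade 385.59 → $400; Nwosu 881.36 → $900.
Rounding difference −$50 on remainder applied to Vance.
Totals: Vance $600 + $1,000 = $1,600; Delacroix $600 + $950 = $1,550; Andrade $600 + $400 = $1,000; Nwosu $600 + $900 = $1,500.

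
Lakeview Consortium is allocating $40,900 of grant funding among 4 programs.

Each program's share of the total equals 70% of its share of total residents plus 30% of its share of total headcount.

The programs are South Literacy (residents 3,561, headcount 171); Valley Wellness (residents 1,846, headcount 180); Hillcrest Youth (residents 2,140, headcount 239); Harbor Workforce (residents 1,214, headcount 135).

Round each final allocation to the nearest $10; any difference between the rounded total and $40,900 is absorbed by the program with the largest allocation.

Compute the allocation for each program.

South Literacy: $14,530 | Valley Wellness: $9,080 | Hillcrest Youth: $11,040 | Harbor Workforce: $6,250

Totals — residents 8,761, headcount 725.
Blended shares (70% residents + 30% headcount): South Literacy 0.3553; Valley Wellness 0.2220; Hillcrest Youth 0.2699; Harbor Workforce 0.1529.
Pro-rata amounts: South Literacy 14,530.99; Valley Wellness 9,078.87; Hillcrest Youth 11,038.16; Harbor Workforce 6,251.98.
Rounded to nearest $10: South Literacy $14,530; Valley Wellness $9,080; Hillcrest Youth $11,040; Harbor Workforce $6,250. Sum = $40,900.
Rounded total matches; no reconciliation needed.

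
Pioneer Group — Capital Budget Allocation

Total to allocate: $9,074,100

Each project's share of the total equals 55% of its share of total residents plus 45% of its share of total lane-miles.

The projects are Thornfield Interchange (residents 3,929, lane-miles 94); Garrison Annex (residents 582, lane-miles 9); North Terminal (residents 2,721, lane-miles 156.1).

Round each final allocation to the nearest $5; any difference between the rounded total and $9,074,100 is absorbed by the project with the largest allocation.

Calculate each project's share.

Totals — residents 7,232, lane-miles 259.1.
Composite weights (55% residents + 45% lane-miles): Thornfield Interchange 0.4621; Garrison Annex 0.0599; North Terminal 0.4780.
Unrounded shares: Thornfield Interchange 4,192,790.96; Garrison Annex 543,471.85; North Terminal 4,337,837.19.
After rounding ($5): Thornfield Interchange $4,192,790; Garrison Annex $543,470; North Terminal $4,337,835. Sum = $9,074,095.
Difference $9,074,100 − $9,074,095 = +$5 applied to largest allocation (North Terminal): North Terminal becomes $4,337,840.

Thornfield Interchange: $4,192,790 · Garrison Annex: $543,470 · North Terminal: $4,337,840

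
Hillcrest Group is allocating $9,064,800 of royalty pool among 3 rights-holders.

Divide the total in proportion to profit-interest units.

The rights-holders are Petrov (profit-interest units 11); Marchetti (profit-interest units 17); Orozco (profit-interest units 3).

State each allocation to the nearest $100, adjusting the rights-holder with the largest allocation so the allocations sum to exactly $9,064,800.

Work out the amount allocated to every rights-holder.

Petrov: $3,216,500 | Marchetti: $4,971,100 | Orozco: $877,200

Total profit-interest units = 31.
Proportional shares: Petrov 11/31 × $9,064,800 = 3,216,541.94; Marchetti 17/31 × $9,064,800 = 4,971,019.35; Orozco 3/31 × $9,064,800 = 877,238.71.
After rounding ($100): Petrov $3,216,500; Marchetti $4,971,000; Orozco $877,200. Sum = $9,064,700.
Difference $9,064,800 − $9,064,700 = +$100 applied to largest allocation (Marchetti): Marchetti becomes $4,971,100.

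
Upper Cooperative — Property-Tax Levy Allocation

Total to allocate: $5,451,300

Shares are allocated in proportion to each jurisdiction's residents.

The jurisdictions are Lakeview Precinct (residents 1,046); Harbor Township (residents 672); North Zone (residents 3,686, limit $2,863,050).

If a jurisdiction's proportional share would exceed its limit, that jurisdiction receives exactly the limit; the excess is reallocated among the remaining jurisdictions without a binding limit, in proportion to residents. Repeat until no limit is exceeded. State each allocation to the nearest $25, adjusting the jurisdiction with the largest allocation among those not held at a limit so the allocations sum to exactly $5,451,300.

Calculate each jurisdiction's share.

Sum of residents: 5,404.
Pro-rata shares before constraints: Lakeview Precinct 1,055,155.40; Harbor Township 677,881.87; North Zone 3,718,262.73.
Capped: North Zone ($2,863,050); remaining pool $2,588,250 reallocated over remaining residents 1,718.
Redistributed shares: Lakeview Precinct 1,575,849.53 → $1,575,850; Harbor Township 1,012,400.47 → $1,012,400.

Lakeview Precinct: $1,575,850 | Harbor Township: $1,012,400 | North Zone: $2,863,050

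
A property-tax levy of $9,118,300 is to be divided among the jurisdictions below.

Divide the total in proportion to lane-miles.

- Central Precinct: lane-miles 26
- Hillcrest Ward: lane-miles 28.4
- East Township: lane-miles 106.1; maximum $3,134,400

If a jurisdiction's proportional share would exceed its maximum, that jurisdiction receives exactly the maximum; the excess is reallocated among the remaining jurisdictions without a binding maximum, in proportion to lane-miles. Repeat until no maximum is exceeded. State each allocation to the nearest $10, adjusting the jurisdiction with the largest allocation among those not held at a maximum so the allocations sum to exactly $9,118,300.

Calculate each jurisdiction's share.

Sum of lane-miles: 160.5.
Unconstrained shares: Central Precinct 1,477,107.79; Hillcrest Ward 1,613,456.20; East Township 6,027,736.01.
Capped: East Township ($3,134,400); remaining pool $5,983,900 reallocated over remaining lane-miles 54.4.
Redistributed shares: Central Precinct 2,859,952.21 → $2,859,950; Hillcrest Ward 3,123,947.79 → $3,123,950.

Central Precinct: $2,859,950; Hillcrest Ward: $3,123,950; East Township: $3,134,400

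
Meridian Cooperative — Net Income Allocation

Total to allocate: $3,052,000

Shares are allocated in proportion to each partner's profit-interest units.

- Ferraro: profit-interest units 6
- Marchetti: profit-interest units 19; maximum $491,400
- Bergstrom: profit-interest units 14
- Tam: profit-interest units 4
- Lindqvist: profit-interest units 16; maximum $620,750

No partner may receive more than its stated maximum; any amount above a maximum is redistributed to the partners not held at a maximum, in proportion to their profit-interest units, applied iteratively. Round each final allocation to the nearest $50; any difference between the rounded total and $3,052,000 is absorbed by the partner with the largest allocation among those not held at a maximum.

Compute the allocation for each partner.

Ferraro: $484,950 · Marchetti: $491,400 · Bergstrom: $1,131,600 · Tam: $323,300 · Lindqvist: $620,750

Combined profit-interest units = 59.
Pro-rata shares before constraints: Ferraro 310,372.88; Marchetti 982,847.46; Bergstrom 724,203.39; Tam 206,915.25; Lindqvist 827,661.02.
Held at cap: Marchetti ($491,400), Lindqvist ($620,750); residual $1,939,850 reallocated over remaining profit-interest units 24.
Remaining shares: Ferraro 484,962.50 → $484,950; Bergstrom 1,131,579.17 → $1,131,600; Tam 323,308.33 → $323,300.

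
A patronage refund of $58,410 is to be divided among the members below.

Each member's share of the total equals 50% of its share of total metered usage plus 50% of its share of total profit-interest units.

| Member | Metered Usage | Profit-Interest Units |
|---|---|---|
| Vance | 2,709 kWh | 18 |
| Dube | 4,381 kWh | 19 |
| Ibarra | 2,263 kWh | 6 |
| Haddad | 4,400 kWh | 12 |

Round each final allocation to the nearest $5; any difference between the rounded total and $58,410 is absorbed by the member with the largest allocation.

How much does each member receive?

Metered usage total 13,753; profit-interest units total 55.
Combined weights (50% metered usage + 50% profit-interest units): Vance 0.2621; Dube 0.3320; Ibarra 0.1368; Haddad 0.2691.
Unrounded shares: Vance 15,310.66; Dube 19,392.21; Ibarra 7,991.56; Haddad 15,715.56.
After rounding ($5): Vance $15,310; Dube $19,390; Ibarra $7,990; Haddad $15,715. Sum = $58,405.
Difference $58,410 − $58,405 = +$5 applied to largest allocation (Dube): Dube becomes $19,395.

Vance: $15,310 | Dube: $19,395 | Ibarra: $7,990 | Haddad: $15,715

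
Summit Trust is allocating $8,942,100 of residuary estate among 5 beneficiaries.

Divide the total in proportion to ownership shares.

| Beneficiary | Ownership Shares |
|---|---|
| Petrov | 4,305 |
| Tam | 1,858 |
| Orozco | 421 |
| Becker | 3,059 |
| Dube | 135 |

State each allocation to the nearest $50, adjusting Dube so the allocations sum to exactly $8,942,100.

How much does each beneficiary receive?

Sum of ownership shares: 9,778.
Raw shares: Petrov 4,305/9,778 × $8,942,100 = 3,936,974.89; Tam 1,858/9,778 × $8,942,100 = 1,699,163.61; Orozco 421/9,778 × $8,942,100 = 385,009.62; Becker 3,059/9,778 × $8,942,100 = 2,797,492.73; Dube 135/9,778 × $8,942,100 = 123,459.14.
After rounding ($50): Petrov $3,936,950; Tam $1,699,150; Orozco $385,000; Becker $2,797,500; Dube $123,450. Sum = $8,942,050.
Difference $8,942,100 − $8,942,050 = +$50 applied to Dube: Dube becomes $123,500.

Petrov: $3,936,950 · Tam: $1,699,150 · Orozco: $385,000 · Becker: $2,797,500 · Dube: $123,500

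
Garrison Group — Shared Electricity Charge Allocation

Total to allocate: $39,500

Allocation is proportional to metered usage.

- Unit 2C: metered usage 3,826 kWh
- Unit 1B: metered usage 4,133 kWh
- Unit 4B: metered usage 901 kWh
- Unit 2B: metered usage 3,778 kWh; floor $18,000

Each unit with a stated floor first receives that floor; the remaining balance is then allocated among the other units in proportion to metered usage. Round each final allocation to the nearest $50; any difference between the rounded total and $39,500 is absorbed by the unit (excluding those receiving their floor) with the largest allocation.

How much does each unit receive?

Minimums first: Unit 2B $18,000. Remaining pool $21,500.
Remaining pool split over remaining metered usage 8,860: Unit 2C 9,284.31 → $9,300; Unit 1B 10,029.29 → $10,050; Unit 4B 2,186.40 → $2,200.
Rounding difference −$50 applied to Unit 1B → $10,000.

Unit 2C: $9,300; Unit 1B: $10,000; Unit 4B: $2,200; Unit 2B: $18,000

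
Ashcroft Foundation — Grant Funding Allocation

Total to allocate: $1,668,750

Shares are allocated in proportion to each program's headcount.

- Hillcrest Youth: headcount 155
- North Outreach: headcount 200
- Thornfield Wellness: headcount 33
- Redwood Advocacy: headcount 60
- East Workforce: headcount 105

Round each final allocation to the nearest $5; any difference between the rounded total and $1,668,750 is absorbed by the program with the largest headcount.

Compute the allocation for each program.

Headcount total: 155 + 200 + 33 + 60 + 105 = 553.
Proportional shares: Hillcrest Youth 467,732.82; North Outreach 603,526.22; Thornfield Wellness 99,581.83; Redwood Advocacy 181,057.87; East Workforce 316,851.27.
Rounded to nearest $5: Hillcrest Youth $467,735; North Outreach $603,525; Thornfield Wellness $99,580; Redwood Advocacy $181,060; East Workforce $316,850. Sum = $1,668,750.
Sum already equals the total — no adjustment.

Hillcrest Youth: $467,735 · North Outreach: $603,525 · Thornfield Wellness: $99,580 · Redwood Advocacy: $181,060 · East Workforce: $316,850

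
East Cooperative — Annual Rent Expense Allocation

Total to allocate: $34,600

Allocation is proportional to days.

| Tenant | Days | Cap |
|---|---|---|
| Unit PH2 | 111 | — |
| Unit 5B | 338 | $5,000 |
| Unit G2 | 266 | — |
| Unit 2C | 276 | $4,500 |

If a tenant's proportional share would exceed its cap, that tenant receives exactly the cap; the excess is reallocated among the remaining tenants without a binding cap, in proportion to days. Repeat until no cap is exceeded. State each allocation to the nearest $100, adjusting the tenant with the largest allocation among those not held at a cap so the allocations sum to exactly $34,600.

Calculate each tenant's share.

Sum of days: 991.
Pro-rata shares before constraints: Unit PH2 3,875.48; Unit 5B 11,801.01; Unit G2 9,287.18; Unit 2C 9,636.33.
Held at cap: Unit 5B ($5,000), Unit 2C ($4,500); remaining pool $25,100 reallocated over remaining days 377.
Shares after redistribution: Unit PH2 7,390.19 → $7,400; Unit G2 17,709.81 → $17,700.

Unit PH2: $7,400 · Unit 5B: $5,000 · Unit G2: $17,700 · Unit 2C: $4,500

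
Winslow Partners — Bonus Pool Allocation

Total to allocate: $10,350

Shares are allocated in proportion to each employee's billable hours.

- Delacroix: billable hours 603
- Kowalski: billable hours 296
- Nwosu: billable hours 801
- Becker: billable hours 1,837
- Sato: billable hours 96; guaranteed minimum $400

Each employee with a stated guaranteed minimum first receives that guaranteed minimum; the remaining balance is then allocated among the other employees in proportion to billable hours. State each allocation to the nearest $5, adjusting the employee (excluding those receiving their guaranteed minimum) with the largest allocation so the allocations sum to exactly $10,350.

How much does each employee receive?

Fund the minimums — Sato $400. Residual $9,950.
Residual split over remaining billable hours 3,537: Delacroix 1,696.31 → $1,695; Kowalski 832.68 → $835; Nwosu 2,253.31 → $2,255; Becker 5,167.70 → $5,170.
Rounding difference −$5 applied to Becker → $5,165.

Delacroix: $1,695 · Kowalski: $835 · Nwosu: $2,255 · Becker: $5,165 · Sato: $400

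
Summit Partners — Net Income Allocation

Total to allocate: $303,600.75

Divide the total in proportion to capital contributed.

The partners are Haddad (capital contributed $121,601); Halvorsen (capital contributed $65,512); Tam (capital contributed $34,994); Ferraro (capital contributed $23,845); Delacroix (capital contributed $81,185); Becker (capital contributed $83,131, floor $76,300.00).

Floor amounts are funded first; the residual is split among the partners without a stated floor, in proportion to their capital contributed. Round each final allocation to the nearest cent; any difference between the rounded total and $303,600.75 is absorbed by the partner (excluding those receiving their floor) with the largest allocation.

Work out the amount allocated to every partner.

Haddad: $84,490.59 | Halvorsen: $45,518.93 | Tam: $24,314.47 | Ferraro: $16,567.94 | Delacroix: $56,408.82 | Becker: $76,300.00

Fund the minimums — Becker $76,300.00. Residual $227,300.75.
Residual split over remaining capital contributed 327,137: Haddad 84,490.5911 → $84,490.59; Halvorsen 45,518.9316 → $45,518.93; Tam 24,314.4690 → $24,314.47; Ferraro 16,567.9406 → $16,567.94; Delacroix 56,408.8177 → $56,408.82.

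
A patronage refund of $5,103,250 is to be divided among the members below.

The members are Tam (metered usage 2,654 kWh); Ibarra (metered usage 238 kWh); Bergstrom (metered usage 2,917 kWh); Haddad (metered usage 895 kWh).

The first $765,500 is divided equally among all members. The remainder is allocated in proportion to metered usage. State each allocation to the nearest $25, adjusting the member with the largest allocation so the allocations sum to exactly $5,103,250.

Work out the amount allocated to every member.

Tam: $1,908,625 · Ibarra: $345,375 · Bergstrom: $2,078,775 · Haddad: $770,475

First tranche $765,500 split equally: $191,375 each.
Remainder $4,337,750 by metered usage (total 6,704): Tam 1,717,241.72 → $1,717,250; Ibarra 153,995.30 → $154,000; Bergstrom 1,887,413.00 → $1,887,425; Haddad 579,099.98 → $579,100.
Rounding difference −$25 on remainder applied to Bergstrom.
Totals: Tam $191,375 + $1,717,250 = $1,908,625; Ibarra $191,375 + $154,000 = $345,375; Bergstrom $191,375 + $1,887,400 = $2,078,775; Haddad $191,375 + $579,100 = $770,475.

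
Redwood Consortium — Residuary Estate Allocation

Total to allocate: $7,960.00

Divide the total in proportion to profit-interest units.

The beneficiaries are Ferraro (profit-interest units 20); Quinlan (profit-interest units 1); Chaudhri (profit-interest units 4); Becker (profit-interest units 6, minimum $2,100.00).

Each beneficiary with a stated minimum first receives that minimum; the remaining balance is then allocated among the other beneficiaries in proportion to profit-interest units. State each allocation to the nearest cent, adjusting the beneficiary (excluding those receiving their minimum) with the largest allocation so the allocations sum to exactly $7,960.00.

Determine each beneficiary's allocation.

Ferraro: $4,688.00 | Quinlan: $234.40 | Chaudhri: $937.60 | Becker: $2,100.00

Fund the minimums — Becker $2,100.00. Remaining pool $5,860.00.
Remaining pool split over remaining profit-interest units 25: Ferraro 4,688.0000 → $4,688.00; Quinlan 234.4000 → $234.40; Chaudhri 937.6000 → $937.60.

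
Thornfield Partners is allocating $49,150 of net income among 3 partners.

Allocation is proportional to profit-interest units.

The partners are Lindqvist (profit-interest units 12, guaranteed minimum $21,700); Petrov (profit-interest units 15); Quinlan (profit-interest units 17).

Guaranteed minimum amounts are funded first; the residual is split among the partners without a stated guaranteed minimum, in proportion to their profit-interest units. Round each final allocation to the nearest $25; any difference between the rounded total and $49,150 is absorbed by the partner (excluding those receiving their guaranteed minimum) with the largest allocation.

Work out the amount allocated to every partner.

Guaranteed amounts: Lindqvist $21,700. Residual $27,450.
Residual split over remaining profit-interest units 32: Petrov 12,867.19 → $12,875; Quinlan 14,582.81 → $14,575.

Lindqvist: $21,700 | Petrov: $12,875 | Quinlan: $14,575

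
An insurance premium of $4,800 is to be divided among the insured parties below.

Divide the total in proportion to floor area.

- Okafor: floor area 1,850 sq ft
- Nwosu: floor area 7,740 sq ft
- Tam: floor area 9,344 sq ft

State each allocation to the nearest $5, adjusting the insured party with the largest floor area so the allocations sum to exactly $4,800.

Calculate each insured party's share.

Floor area total: 1,850 + 7,740 + 9,344 = 18,934.
Pro-rata amounts: Okafor 469.00; Nwosu 1,962.18; Tam 2,368.82.
Rounded to nearest $5: Okafor $470; Nwosu $1,960; Tam $2,370. Sum = $4,800.
Sum already equals the total — no adjustment.

Okafor: $470 | Nwosu: $1,960 | Tam: $2,370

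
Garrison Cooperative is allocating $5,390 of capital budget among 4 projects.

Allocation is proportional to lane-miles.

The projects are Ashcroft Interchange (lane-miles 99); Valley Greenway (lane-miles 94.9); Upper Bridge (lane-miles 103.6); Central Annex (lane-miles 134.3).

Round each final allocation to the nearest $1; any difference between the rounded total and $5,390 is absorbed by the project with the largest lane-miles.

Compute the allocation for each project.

Sum of lane-miles: 99 + 94.9 + 103.6 + 134.3 = 431.8.
Pro-rata amounts: Ashcroft Interchange 1,235.78; Valley Greenway 1,184.60; Upper Bridge 1,293.20; Central Annex 1,676.42.
At nearest $1: Ashcroft Interchange $1,236; Valley Greenway $1,185; Upper Bridge $1,293; Central Annex $1,676. Sum = $5,390.
No rounding difference to absorb.

Ashcroft Interchange: $1,236 | Valley Greenway: $1,185 | Upper Bridge: $1,293 | Central Annex: $1,676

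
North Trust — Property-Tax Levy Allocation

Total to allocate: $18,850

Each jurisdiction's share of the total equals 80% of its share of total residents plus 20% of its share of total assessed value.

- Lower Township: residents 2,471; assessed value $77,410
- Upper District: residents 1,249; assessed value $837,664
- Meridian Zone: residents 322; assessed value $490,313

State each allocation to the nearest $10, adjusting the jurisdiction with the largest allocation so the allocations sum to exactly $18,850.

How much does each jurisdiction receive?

Totals — residents 4,042, assessed value 1,405,387.
Combined weights (80% residents + 20% assessed value): Lower Township 0.5001; Upper District 0.3664; Meridian Zone 0.1335.
Pro-rata amounts: Lower Township 9,426.53; Upper District 6,906.87; Meridian Zone 2,516.61.
At nearest $10: Lower Township $9,430; Upper District $6,910; Meridian Zone $2,520. Sum = $18,860.
Difference $18,850 − $18,860 = −$10 applied to largest allocation (Lower Township): Lower Township becomes $9,420.

Lower Township: $9,420 | Upper District: $6,910 | Meridian Zone: $2,520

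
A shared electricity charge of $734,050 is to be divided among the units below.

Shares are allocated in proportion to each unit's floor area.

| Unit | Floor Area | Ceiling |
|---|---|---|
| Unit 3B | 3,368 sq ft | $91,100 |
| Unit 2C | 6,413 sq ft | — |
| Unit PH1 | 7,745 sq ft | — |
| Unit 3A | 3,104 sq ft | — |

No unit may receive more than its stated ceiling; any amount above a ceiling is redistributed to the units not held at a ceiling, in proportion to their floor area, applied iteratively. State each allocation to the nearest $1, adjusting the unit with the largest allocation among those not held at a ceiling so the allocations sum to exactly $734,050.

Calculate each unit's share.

Unit 3B: $91,100 | Unit 2C: $238,862 | Unit PH1: $288,475 | Unit 3A: $115,613

Sum of floor area: 20,630.
Pro-rata shares before constraints: Unit 3B 119,839.09; Unit 2C 228,185.30; Unit PH1 275,580.09; Unit 3A 110,445.53.
Held at cap: Unit 3B ($91,100); remaining pool $642,950 reallocated over remaining floor area 17,262.
Redistributed shares: Unit 2C 238,862.15 → $238,862; Unit PH1 288,474.55 → $288,475; Unit 3A 115,613.30 → $115,613.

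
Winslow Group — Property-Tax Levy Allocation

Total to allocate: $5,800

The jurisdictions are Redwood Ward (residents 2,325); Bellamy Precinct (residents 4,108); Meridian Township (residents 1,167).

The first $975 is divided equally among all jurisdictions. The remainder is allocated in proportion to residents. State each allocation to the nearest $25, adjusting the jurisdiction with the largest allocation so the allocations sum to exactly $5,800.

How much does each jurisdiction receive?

$975 shared equally gives $325 per jurisdiction.
Remainder $4,825 by residents (total 7,600): Redwood Ward 1,476.07 → $1,475; Bellamy Precinct 2,608.04 → $2,600; Meridian Township 740.89 → $750.
Totals: Redwood Ward $325 + $1,475 = $1,800; Bellamy Precinct $325 + $2,600 = $2,925; Meridian Township $325 + $750 = $1,075.

Redwood Ward: $1,800; Bellamy Precinct: $2,925; Meridian Township: $1,075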